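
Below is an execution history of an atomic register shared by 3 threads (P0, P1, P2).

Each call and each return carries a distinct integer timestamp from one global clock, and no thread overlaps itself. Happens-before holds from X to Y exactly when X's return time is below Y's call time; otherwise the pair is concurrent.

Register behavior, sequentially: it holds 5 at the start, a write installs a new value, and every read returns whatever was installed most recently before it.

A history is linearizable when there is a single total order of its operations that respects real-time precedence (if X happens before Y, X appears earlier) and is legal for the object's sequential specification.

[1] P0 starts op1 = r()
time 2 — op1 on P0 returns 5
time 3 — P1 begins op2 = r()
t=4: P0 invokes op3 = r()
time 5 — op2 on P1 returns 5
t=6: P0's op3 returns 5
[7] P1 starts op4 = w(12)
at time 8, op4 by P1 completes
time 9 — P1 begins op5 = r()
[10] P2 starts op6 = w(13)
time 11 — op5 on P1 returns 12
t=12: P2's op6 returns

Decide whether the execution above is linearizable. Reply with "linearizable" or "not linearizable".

witness order: op1, op2, op3, op4, op5, op6
after step 1 (op1 r() → 5): value 5
after step 2 (op2 r() → 5): value 5
after step 3 (op3 r() → 5): value 5
after step 4 (op4 w(12)): value 12
after step 5 (op5 r() → 12): value 12
after step 6 (op6 w(13)): value 13

linearizable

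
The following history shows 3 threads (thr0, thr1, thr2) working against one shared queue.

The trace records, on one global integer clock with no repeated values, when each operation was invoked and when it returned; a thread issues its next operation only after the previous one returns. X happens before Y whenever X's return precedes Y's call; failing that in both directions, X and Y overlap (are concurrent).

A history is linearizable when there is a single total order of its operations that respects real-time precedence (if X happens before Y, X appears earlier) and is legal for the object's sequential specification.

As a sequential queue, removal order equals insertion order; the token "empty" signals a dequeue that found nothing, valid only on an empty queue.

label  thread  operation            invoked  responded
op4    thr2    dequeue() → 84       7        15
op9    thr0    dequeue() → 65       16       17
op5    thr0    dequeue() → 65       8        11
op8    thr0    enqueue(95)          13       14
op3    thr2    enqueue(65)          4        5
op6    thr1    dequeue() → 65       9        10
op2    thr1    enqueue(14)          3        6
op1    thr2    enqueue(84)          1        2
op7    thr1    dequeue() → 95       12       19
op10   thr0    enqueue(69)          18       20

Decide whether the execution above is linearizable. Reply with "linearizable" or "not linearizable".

not linearizable

cut after 10 events: linearizable; cut after 11 events (op5 responds, time 11): not linearizable
no legal order exists: 4 real-time-consistent candidates over 5 completed queue operations, all rejected
include/drop combinations of the 1 pending operation (op4) were all tried; none helps
take op1, op2, op3, op5, op6 (pending dropped): step 4 already fails, because op5 dequeue() → 65 cannot occur there
take op1, op2, op3, op6, op5 (pending dropped): step 4 already fails, because op6 dequeue() → 65 cannot occur there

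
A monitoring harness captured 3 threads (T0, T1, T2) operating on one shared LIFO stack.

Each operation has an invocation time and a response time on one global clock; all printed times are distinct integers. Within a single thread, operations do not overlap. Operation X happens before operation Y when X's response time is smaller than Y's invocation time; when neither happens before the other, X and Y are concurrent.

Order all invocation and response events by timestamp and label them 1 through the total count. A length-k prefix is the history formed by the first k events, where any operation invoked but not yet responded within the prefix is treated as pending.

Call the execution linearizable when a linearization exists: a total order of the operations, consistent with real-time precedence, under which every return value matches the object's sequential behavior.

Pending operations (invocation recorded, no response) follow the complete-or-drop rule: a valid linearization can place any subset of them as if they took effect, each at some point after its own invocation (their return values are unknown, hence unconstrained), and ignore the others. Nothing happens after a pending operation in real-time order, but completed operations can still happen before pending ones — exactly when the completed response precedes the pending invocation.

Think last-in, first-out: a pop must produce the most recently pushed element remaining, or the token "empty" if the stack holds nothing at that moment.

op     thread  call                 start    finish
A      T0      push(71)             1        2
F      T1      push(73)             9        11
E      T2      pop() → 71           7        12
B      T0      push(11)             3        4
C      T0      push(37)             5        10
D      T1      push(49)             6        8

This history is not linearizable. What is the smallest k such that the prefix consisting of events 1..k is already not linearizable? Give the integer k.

12

events 1..11 are linearizable; a witness order is A, B, C, D, E, F:
after step 1 (A push(71)): stack <71>
after step 2 (B push(11)): stack <71,11>
after step 3 (C push(37)): stack <71,11,37>
after step 4 (D push(49)): stack <71,11,37,49>
after step 5 (E pop() (pending, included)): stack <71,11,37>
after step 6 (F push(73)): stack <71,11,37,73>
include event 12 — E responding at 12 — and every candidate order breaks
take A, B, C, D, E, F: step 5 already fails, because E pop() → 71 cannot occur there
take A, B, C, D, F, E: step 6 already fails, because E pop() → 71 cannot occur there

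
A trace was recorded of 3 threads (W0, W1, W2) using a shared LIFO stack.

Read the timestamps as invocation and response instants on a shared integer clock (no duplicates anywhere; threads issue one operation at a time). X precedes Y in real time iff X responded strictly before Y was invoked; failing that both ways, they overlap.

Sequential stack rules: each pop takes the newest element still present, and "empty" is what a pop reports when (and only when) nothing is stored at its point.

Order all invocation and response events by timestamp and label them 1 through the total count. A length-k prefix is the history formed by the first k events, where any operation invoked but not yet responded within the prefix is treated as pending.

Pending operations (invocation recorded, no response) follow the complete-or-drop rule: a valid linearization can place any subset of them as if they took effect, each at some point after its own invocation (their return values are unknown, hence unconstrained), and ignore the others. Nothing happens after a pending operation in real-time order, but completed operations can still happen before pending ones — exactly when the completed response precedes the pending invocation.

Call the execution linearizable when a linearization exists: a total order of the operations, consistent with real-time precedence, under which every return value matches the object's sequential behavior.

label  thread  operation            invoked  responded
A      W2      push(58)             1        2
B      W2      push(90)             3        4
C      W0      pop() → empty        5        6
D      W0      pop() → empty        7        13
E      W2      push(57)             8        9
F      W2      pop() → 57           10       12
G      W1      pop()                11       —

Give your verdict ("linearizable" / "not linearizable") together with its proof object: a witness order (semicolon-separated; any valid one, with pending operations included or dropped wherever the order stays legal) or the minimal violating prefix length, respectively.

through event 5 a valid linearization exists; event 6 (C responding at time 6) ends that
one real-time candidate order over the 3 completed operations — the LIFO stack replay rejects it
sample order A, B, C stalls at step 3 — C pop() → empty has no legal effect

not linearizable — minimal violating prefix: 6 events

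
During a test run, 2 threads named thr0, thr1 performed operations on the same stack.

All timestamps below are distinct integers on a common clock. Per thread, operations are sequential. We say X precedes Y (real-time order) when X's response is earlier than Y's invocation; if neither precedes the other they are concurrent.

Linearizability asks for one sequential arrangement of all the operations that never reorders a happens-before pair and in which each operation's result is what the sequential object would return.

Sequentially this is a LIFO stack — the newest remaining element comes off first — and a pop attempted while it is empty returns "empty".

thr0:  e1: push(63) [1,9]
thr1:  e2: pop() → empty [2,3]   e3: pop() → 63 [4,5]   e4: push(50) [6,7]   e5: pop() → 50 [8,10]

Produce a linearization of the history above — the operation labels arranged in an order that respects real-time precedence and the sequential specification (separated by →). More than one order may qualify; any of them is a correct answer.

step 1: e2 pop() → empty — stack <>
step 2: e1 push(63) — stack <63>
step 3: e3 pop() → 63 — stack <>
step 4: e4 push(50) — stack <50>
step 5: e5 pop() → 50 — stack <>

e2 → e1 → e3 → e4 → e5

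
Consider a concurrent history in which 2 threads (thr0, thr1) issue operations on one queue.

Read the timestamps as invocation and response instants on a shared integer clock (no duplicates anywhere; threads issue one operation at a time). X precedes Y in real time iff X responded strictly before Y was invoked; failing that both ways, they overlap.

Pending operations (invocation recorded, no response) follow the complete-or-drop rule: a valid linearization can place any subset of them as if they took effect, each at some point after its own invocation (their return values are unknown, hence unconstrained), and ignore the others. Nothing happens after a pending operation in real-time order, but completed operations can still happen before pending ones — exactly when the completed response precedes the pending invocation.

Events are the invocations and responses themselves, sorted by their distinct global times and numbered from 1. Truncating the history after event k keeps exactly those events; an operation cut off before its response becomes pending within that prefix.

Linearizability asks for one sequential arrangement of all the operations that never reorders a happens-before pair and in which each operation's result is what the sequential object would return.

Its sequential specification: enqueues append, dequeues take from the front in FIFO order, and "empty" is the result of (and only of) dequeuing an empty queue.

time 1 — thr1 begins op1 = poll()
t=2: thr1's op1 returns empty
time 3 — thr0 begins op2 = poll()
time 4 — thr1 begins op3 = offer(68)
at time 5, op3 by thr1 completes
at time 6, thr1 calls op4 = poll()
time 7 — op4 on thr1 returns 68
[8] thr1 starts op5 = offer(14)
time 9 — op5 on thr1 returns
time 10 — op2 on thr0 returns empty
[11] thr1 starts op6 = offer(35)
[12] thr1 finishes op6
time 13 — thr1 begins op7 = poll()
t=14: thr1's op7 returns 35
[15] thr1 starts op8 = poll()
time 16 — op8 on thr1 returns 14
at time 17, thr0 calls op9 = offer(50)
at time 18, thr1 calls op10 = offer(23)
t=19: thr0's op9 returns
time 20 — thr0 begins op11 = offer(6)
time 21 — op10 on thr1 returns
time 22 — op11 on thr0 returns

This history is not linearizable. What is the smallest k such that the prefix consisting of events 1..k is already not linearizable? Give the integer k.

14

one valid order for events 1..13 is op1, op2, op3, op4, op5, op6:
after step 1 (op1 poll() → empty): queue <>
after step 2 (op2 poll() → empty): queue <>
after step 3 (op3 offer(68)): queue <68>
after step 4 (op4 poll() → 68): queue <>
after step 5 (op5 offer(14)): queue <14>
after step 6 (op6 offer(35)): queue <14,35>
adding event 14 (op7 responds at 14) leaves no legal real-time order
sample order op1, op2, op3, op4, op5, op6, op7 stalls at step 7 — op7 poll() → 35 has no legal effect
sample order op1, op3, op2, op4, op5, op6, op7 stalls at step 3 — op2 poll() → empty has no legal effect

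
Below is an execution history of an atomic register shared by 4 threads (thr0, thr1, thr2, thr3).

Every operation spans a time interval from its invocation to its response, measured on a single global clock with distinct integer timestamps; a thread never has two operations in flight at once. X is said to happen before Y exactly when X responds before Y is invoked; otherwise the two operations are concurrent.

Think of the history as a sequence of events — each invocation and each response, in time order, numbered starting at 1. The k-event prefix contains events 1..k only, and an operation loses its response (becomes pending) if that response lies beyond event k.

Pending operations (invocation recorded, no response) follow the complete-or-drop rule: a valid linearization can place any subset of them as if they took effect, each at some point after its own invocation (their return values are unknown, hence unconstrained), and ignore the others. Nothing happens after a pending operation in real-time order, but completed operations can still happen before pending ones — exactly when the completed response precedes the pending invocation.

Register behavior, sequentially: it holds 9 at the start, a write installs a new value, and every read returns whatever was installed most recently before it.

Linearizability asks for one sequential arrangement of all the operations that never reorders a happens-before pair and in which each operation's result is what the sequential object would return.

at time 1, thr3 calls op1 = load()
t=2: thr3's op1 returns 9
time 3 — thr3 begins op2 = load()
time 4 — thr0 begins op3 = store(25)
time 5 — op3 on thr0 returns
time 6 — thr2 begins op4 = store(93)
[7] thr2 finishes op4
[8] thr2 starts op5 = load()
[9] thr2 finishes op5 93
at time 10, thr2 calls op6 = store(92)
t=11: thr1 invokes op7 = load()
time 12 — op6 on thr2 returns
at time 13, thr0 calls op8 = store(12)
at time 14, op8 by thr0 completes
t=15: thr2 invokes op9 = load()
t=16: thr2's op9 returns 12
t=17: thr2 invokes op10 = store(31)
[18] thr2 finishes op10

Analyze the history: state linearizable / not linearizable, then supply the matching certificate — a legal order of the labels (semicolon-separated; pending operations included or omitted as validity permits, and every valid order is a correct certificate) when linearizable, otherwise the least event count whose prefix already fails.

after step 1 (op1 load() → 9): value 9
after step 2 (op2 load() (pending, included)): value 9
after step 3 (op3 store(25)): value 25
after step 4 (op4 store(93)): value 93
after step 5 (op5 load() → 93): value 93
after step 6 (op6 store(92)): value 92
after step 7 (op7 load() (pending, included)): value 92
after step 8 (op8 store(12)): value 12
after step 9 (op9 load() → 12): value 12
after step 10 (op10 store(31)): value 31

linearizable — witness: op1; op2; op3; op4; op5; op6; op7; op8; op9; op10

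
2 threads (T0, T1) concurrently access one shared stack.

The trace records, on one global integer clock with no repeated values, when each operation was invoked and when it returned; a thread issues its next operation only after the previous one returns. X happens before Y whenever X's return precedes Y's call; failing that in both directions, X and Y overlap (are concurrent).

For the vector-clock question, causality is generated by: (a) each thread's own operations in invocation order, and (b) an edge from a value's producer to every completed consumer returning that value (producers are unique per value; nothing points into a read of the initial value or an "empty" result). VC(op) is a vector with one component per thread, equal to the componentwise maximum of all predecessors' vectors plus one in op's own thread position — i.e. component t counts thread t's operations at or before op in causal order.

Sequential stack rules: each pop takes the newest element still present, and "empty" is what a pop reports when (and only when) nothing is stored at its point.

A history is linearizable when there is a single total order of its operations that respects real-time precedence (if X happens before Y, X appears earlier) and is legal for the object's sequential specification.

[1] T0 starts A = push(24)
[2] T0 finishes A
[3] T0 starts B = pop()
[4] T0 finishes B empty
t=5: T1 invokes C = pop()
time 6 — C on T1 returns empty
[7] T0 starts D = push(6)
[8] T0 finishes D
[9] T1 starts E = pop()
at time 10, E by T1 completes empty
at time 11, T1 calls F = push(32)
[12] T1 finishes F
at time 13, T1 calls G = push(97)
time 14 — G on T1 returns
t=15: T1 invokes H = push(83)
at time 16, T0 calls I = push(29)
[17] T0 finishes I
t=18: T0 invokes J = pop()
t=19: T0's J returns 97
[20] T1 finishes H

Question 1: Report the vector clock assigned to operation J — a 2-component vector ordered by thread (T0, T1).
no predecessors for C (invoked 5): T1 increments from zero → (0, 1)
no predecessors for A (invoked 1): T0 increments from zero → (1, 0)
from VC(C)=(0, 1), E (invoked 9) maxes components and bumps T1 → (0, 2)
from VC(A)=(1, 0), B (invoked 3) maxes components and bumps T0 → (2, 0)
from VC(E)=(0, 2), F (invoked 11) maxes components and bumps T1 → (0, 3)
from VC(B)=(2, 0), D (invoked 7) maxes components and bumps T0 → (3, 0)
from VC(F)=(0, 3), G (invoked 13) maxes components and bumps T1 → (0, 4)
from VC(D)=(3, 0), I (invoked 16) maxes components and bumps T0 → (4, 0)
from VC(G)=(0, 4), H (invoked 15) maxes components and bumps T1 → (0, 5)
from VC(G)=(0, 4), VC(I)=(4, 0), J (invoked 18) maxes components and bumps T0 → (5, 4)
target: VC(J) = (5, 4)

(5, 4)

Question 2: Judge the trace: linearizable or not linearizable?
through event 3 a valid linearization exists; event 4 (B responding at time 4) ends that
exhaustive check: the 2 completed stack ops admit one real-time order; illegal
for example A, B fails at step 2: B pop() → empty is not legal there

not linearizable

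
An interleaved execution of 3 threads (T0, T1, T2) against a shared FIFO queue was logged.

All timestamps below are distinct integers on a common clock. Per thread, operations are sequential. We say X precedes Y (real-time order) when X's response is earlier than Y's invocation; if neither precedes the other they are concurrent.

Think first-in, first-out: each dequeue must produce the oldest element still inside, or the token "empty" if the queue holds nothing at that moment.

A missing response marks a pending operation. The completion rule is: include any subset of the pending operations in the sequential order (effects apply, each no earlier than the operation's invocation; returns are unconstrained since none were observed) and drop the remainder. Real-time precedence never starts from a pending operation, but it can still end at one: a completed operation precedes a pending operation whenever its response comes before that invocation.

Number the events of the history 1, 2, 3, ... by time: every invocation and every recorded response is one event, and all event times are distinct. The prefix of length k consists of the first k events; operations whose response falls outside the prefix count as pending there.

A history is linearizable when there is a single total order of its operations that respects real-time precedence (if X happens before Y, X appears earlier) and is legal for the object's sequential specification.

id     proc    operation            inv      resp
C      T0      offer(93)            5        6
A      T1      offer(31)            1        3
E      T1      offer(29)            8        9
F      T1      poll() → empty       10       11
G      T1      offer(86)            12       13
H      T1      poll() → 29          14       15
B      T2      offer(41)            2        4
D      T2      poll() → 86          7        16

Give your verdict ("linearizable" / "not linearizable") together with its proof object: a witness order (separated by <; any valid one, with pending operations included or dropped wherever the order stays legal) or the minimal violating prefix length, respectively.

not linearizable — minimal violating prefix: 11 events

events 1..10 are fine; event 11 — the response of F at time 11 — makes the prefix non-linearizable
the 5 completed operations admit 2 real-time orders; each fails the FIFO queue replay
every completion of the 1 pending operation (D) was checked; none linearizes
sample order A, B, C, E, F (pending dropped) stalls at step 5 — F poll() → empty has no legal effect
sample order B, A, C, E, F (pending dropped) stalls at step 5 — F poll() → empty has no legal effect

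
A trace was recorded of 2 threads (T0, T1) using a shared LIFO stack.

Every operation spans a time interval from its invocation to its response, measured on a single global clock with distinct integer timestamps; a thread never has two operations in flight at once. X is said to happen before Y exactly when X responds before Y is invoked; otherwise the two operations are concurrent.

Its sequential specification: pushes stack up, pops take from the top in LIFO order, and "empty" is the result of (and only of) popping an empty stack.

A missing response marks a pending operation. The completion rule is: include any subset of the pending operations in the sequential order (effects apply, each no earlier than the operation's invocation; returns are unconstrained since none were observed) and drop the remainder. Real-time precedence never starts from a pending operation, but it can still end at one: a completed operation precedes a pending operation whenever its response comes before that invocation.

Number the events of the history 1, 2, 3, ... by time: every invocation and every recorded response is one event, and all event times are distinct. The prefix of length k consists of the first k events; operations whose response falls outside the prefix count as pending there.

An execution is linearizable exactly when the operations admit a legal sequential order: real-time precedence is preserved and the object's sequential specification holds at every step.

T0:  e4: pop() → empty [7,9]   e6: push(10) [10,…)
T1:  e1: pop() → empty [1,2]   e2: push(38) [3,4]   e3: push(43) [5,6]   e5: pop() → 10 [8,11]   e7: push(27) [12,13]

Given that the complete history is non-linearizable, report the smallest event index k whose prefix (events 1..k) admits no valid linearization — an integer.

9

events 1..8 are linearizable, e.g. via e1, e2, e3:
step 1: e1 pop() → empty — stack <>
step 2: e2 push(38) — stack <38>
step 3: e3 push(43) — stack <38,43>
event 9 — e4's response, time 9 — after it, nothing linearizes
every completion of the 1 pending operation (e5) was checked; none linearizes
e.g. e1, e2, e3, e4 (pending dropped): illegal at step 4, since e4 pop() → empty cannot apply there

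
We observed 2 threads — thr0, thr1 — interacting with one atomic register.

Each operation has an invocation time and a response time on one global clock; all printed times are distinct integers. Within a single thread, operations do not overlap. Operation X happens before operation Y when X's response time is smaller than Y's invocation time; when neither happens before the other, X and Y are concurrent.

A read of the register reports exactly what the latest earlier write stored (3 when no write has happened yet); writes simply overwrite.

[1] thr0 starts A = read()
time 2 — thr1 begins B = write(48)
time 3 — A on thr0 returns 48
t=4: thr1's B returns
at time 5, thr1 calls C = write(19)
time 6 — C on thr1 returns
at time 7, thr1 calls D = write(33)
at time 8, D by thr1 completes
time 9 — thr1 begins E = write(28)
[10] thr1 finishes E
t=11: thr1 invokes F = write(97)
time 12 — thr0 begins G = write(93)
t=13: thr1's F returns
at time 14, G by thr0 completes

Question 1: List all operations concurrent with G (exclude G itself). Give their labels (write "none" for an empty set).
Answer: F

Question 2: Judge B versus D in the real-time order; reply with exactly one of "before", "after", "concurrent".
Answer: before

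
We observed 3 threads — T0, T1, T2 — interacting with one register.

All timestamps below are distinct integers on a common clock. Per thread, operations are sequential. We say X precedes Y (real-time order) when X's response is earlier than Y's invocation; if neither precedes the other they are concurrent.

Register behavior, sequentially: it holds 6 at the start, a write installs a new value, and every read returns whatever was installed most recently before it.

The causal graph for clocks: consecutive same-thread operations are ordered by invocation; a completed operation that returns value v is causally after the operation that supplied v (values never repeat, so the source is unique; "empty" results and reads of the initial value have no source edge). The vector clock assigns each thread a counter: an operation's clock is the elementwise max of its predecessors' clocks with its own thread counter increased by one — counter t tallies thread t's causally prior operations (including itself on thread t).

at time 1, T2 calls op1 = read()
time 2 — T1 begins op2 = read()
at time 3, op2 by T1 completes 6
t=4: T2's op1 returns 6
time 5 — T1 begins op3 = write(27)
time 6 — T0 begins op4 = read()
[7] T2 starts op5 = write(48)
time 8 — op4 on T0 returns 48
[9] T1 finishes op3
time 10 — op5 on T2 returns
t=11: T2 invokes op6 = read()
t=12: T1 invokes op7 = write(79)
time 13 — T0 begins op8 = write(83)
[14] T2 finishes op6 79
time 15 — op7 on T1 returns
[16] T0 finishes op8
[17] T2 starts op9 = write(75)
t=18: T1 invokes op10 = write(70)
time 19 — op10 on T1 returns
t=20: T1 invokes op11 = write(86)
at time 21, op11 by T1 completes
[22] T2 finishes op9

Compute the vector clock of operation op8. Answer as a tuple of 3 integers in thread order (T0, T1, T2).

(2, 0, 2)

VC(op1, invoked at 1): no causal predecessors; +1 on T2 → (0, 0, 1)
VC(op2, invoked at 2): no causal predecessors; +1 on T1 → (0, 1, 0)
invoked at 7, op5 merges VC(op1)=(0, 0, 1) and bumps T2's slot → (0, 0, 2)
invoked at 5, op3 merges VC(op2)=(0, 1, 0) and bumps T1's slot → (0, 2, 0)
invoked at 12, op7 merges VC(op3)=(0, 2, 0) and bumps T1's slot → (0, 3, 0)
invoked at 6, op4 merges VC(op5)=(0, 0, 2) and bumps T0's slot → (1, 0, 2)
invoked at 18, op10 merges VC(op7)=(0, 3, 0) and bumps T1's slot → (0, 4, 0)
invoked at 13, op8 merges VC(op4)=(1, 0, 2) and bumps T0's slot → (2, 0, 2)
invoked at 20, op11 merges VC(op10)=(0, 4, 0) and bumps T1's slot → (0, 5, 0)
invoked at 11, op6 merges VC(op5)=(0, 0, 2), VC(op7)=(0, 3, 0) and bumps T2's slot → (0, 3, 3)
invoked at 17, op9 merges VC(op6)=(0, 3, 3) and bumps T2's slot → (0, 3, 4)
target: VC(op8) = (2, 0, 2)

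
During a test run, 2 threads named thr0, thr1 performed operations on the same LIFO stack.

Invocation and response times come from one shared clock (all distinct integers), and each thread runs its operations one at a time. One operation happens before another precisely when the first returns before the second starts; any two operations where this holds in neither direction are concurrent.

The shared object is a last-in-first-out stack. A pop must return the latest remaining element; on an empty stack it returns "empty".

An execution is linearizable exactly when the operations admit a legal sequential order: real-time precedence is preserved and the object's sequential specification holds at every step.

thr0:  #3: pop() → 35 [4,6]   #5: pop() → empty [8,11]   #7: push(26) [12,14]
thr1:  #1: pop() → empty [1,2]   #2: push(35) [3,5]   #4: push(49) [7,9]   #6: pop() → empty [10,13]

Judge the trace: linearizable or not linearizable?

already the first 13 events (up to #6's response at time 13) admit no linearization; the first 12 still do
checked exhaustively: 6 real-time-consistent orders of 6 completed operations, zero legal LIFO stack replays
completion choices over the 1 pending operation (#7) were checked; none helps
one such order, #1, #2, #3, #4, #5, #6 (pending dropped), breaks at step 5 where #5 pop() → empty is illegal
one such order, #1, #2, #3, #4, #6, #5 (pending dropped), breaks at step 5 where #6 pop() → empty is illegal

not linearizable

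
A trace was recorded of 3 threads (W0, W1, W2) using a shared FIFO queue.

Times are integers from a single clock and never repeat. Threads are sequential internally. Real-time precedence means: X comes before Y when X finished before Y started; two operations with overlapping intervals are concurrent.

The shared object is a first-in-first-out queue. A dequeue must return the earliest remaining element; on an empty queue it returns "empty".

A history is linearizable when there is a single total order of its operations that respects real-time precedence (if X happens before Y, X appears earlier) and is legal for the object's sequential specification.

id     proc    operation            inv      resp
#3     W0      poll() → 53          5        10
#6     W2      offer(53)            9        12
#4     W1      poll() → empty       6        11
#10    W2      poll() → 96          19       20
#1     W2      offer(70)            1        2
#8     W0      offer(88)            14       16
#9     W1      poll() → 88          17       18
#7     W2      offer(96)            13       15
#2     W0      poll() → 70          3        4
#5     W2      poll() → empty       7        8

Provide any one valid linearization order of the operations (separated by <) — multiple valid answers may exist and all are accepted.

#1 < #2 < #4 < #5 < #6 < #3 < #8 < #7 < #9 < #10

after step 1 (#1 offer(70)): queue <70>
after step 2 (#2 poll() → 70): queue <>
after step 3 (#4 poll() → empty): queue <>
after step 4 (#5 poll() → empty): queue <>
after step 5 (#6 offer(53)): queue <53>
after step 6 (#3 poll() → 53): queue <>
after step 7 (#8 offer(88)): queue <88>
after step 8 (#7 offer(96)): queue <88,96>
after step 9 (#9 poll() → 88): queue <96>
after step 10 (#10 poll() → 96): queue <>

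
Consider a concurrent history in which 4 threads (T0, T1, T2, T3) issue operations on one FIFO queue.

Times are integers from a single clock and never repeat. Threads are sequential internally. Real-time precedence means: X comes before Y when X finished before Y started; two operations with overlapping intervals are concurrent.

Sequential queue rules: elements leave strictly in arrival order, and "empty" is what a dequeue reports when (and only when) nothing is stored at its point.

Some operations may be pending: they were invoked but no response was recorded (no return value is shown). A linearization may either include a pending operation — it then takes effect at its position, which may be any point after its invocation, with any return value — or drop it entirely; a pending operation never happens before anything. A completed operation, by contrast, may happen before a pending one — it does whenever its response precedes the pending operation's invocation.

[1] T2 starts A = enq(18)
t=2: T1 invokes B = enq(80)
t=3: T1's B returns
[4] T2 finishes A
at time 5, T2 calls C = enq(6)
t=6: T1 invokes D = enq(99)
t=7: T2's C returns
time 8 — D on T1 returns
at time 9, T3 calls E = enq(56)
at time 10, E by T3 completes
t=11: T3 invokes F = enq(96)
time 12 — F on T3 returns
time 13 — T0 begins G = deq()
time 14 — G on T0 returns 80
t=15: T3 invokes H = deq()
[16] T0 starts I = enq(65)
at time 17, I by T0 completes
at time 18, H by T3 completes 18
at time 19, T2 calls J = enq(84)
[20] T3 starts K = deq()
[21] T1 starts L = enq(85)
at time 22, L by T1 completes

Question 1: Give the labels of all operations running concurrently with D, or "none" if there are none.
C

overlap test against D [6,8]: concurrent iff the interval meets 6..8
A [1,4]: before
B [2,3]: before
C [5,7]: concurrent
E [9,10]: after
F [11,12]: after
G [13,14]: after
H [15,18]: after
I [16,17]: after
J [19,…): after
K [20,…): after
L [21,22]: after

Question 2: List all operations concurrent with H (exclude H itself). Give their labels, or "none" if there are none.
I

concurrent with H ([15,18]): every op whose interval crosses 15..18
A [1,4]: before
B [2,3]: before
C [5,7]: before
D [6,8]: before
E [9,10]: before
F [11,12]: before
G [13,14]: before
I [16,17]: concurrent
J [19,…): after
K [20,…): after
L [21,22]: after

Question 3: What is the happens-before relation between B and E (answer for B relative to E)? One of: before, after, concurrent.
before

B spans [2,3], E spans [9,10]
resp(B)=3 < inv(E)=9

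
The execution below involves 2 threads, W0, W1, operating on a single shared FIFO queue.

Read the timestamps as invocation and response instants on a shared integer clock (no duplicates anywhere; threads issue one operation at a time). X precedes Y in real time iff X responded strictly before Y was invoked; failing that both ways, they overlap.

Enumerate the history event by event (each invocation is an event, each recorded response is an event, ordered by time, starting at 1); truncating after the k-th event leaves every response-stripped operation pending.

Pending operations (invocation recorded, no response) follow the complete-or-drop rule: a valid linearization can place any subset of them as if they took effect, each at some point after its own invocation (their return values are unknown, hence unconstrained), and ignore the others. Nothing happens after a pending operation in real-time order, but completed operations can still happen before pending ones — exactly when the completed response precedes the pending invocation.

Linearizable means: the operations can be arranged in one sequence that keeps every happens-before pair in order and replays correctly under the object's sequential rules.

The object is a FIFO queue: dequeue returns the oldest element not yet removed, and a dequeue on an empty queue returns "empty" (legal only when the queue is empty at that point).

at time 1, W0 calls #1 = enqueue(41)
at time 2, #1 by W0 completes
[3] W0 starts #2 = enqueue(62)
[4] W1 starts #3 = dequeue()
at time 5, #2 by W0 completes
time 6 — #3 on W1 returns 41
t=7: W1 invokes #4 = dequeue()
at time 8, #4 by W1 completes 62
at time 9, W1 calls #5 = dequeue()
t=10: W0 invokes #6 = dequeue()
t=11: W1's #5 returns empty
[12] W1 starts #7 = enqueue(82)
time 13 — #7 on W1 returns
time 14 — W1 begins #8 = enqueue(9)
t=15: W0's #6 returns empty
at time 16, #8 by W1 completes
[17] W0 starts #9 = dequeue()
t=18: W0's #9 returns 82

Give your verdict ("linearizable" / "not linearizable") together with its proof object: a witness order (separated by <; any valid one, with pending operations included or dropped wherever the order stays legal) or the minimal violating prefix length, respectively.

linearizable — witness: #1 < #2 < #3 < #4 < #5 < #6 < #7 < #8 < #9

after step 1 (#1 enqueue(41)): queue <41>
after step 2 (#2 enqueue(62)): queue <41,62>
after step 3 (#3 dequeue() → 41): queue <62>
after step 4 (#4 dequeue() → 62): queue <>
after step 5 (#5 dequeue() → empty): queue <>
after step 6 (#6 dequeue() → empty): queue <>
after step 7 (#7 enqueue(82)): queue <82>
after step 8 (#8 enqueue(9)): queue <82,9>
after step 9 (#9 dequeue() → 82): queue <9>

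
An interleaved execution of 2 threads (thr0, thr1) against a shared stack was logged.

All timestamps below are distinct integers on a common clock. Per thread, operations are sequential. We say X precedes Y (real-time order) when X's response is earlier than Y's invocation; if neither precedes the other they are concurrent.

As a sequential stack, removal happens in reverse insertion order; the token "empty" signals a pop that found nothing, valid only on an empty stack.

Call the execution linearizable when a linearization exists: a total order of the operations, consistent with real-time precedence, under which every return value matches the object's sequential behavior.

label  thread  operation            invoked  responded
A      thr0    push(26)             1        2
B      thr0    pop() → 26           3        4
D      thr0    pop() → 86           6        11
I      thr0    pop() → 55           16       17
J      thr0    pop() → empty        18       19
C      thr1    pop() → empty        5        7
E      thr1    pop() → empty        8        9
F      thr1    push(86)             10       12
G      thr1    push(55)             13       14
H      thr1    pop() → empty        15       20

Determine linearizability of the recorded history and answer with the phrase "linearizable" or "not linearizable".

witness order: A, B, C, E, F, D, G, I, H, J
1. A push(26), leaving stack <26>
2. B pop() → 26, leaving stack <>
3. C pop() → empty, leaving stack <>
4. E pop() → empty, leaving stack <>
5. F push(86), leaving stack <86>
6. D pop() → 86, leaving stack <>
7. G push(55), leaving stack <55>
8. I pop() → 55, leaving stack <>
9. H pop() → empty, leaving stack <>
10. J pop() → empty, leaving stack <>

linearizable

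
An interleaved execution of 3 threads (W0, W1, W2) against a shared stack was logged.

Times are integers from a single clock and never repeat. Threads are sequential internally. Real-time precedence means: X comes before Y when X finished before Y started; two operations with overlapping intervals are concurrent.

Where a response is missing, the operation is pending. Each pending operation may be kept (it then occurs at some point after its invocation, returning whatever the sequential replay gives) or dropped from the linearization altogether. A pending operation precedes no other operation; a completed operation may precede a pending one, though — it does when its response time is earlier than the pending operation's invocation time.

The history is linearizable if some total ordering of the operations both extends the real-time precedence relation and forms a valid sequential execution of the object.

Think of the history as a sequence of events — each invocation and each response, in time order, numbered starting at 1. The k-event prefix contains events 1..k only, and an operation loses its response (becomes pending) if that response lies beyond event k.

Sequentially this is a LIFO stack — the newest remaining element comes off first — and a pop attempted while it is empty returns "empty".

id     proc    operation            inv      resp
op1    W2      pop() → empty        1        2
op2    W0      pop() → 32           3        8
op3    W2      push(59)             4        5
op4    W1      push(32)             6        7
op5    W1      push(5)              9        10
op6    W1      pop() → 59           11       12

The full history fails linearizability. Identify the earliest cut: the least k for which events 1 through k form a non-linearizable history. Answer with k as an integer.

events 1..11 are linearizable, e.g. via op1, op3, op4, op2, op5:
step 1: op1 pop() → empty — stack <>
step 2: op3 push(59) — stack <59>
step 3: op4 push(32) — stack <59,32>
step 4: op2 pop() → 32 — stack <59>
step 5: op5 push(5) — stack <59,5>
once event 12 joins (op6's response, time 12), exhaustive search finds no witness
take op1, op2, op3, op4, op5, op6: step 2 already fails, because op2 pop() → 32 cannot occur there
take op1, op3, op2, op4, op5, op6: step 3 already fails, because op2 pop() → 32 cannot occur there

12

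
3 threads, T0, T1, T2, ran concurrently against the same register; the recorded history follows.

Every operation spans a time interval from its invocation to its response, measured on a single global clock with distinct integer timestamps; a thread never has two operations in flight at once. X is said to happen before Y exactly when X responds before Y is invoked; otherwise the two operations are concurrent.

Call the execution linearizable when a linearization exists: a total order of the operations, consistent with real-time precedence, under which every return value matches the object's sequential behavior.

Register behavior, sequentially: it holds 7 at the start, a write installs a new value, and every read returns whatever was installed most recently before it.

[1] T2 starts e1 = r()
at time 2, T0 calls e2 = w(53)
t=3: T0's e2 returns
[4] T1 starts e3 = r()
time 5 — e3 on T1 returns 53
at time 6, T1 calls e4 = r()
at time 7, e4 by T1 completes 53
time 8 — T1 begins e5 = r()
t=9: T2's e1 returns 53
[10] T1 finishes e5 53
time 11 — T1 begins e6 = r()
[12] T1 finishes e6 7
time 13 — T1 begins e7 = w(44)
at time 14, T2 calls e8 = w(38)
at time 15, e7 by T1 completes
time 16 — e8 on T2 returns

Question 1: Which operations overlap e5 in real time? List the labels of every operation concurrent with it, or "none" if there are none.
e5 runs from 8 to 10; window-overlapping ops are concurrent
e1 [1,9]: concurrent
e2 [2,3]: before
e3 [4,5]: before
e4 [6,7]: before
e6 [11,12]: after
e7 [13,15]: after
e8 [14,16]: after

e1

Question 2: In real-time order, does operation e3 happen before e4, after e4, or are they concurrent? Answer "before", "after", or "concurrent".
e3 spans [4,5], e4 spans [6,7]
resp(e3)=5 < inv(e4)=6

before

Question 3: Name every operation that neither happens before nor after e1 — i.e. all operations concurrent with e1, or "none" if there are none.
concurrent with e1 ([1,9]): every op whose interval crosses 1..9
e2 [2,3]: concurrent
e3 [4,5]: concurrent
e4 [6,7]: concurrent
e5 [8,10]: concurrent
e6 [11,12]: after
e7 [13,15]: after
e8 [14,16]: after

e2, e3, e4, e5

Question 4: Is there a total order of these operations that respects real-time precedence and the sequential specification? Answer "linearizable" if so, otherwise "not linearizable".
cut after 11 events: linearizable; cut after 12 events (e6 responds, time 12): not linearizable
5 orders of the 6 completed register ops respect real time; none is legal
e.g. e1, e2, e3, e4, e5, e6: illegal at step 1, since e1 r() → 53 cannot apply there
e.g. e2, e1, e3, e4, e5, e6: illegal at step 6, since e6 r() → 7 cannot apply there

not linearizable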